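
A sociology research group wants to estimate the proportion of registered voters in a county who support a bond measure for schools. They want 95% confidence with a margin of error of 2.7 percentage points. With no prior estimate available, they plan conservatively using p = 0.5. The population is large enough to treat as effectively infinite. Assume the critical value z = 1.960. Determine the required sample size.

1318

With p = 0.5, p(1−p) = 0.25.
n = z²·p(1−p)/E² = 1.960² × 0.2500 / 0.027² = 3.8416 × 0.2500 / 0.000729 ≈ 1317.42.
Rounding up gives n = 1318.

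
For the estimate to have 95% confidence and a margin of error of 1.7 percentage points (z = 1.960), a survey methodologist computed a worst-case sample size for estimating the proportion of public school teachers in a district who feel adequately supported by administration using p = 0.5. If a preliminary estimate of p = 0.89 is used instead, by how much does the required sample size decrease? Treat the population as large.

2022

Conservative (p = 0.5): n = 1.960² × 0.25 / 0.017² ≈ 3323.18 → 3324.
Using p = 0.89: p(1−p) = 0.0979, so n = 1.960² × 0.0979 / 0.017² ≈ 1301.36 → 1302.
Reduction: 3324 − 1302 = 2022.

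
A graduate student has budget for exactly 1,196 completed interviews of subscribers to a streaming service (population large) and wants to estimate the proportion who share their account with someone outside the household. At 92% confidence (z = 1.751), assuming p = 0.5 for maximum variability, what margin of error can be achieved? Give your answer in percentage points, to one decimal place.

2.5

SE(p̂) = √[p(1−p)/n] = √[0.2500/1196] = 0.01446.
E = z × SE = 1.751 × 0.01446 = 0.02532, or 2.5 percentage points.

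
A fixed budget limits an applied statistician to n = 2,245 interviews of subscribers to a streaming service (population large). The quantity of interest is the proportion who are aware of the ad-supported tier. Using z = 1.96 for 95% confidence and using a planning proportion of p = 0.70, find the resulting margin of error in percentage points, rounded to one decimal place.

1.9

SE(p̂) = √[p(1−p)/n] = √[0.2100/2245] = 0.00967.
E = z × SE = 1.96 × 0.00967 = 0.01896, or 1.9 percentage points.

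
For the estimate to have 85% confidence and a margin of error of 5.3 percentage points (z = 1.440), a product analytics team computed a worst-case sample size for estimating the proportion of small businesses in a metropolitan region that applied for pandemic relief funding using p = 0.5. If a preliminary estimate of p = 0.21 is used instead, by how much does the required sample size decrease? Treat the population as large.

62

Conservative (p = 0.5): n = 1.440² × 0.25 / 0.053² ≈ 184.55 → 185.
Using p = 0.21: p(1−p) = 0.1659, so n = 1.440² × 0.1659 / 0.053² ≈ 122.47 → 123.
Reduction: 185 − 123 = 62.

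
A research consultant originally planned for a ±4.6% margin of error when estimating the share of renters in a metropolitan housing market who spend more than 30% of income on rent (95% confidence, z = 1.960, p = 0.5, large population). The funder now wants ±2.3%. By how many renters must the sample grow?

1362

At ±4.6%: n = 1.960² × 0.2500 / 0.046² ≈ 453.88 → 454.
At ±2.3%: n = 1.960² × 0.2500 / 0.023² ≈ 1815.50 → 1816.
Additional respondents: 1816 − 454 = 1362.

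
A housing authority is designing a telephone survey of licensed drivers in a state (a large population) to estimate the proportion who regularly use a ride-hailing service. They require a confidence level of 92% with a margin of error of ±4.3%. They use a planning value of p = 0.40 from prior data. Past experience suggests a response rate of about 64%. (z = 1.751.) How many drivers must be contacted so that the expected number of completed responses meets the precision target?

Completed interviews needed: n₀ = 1.751² × 0.2400 / 0.043² ≈ 397.97 → 398.
At a 64% response rate, contacts needed = 398 / 0.64 ≈ 621.88 → 622.

622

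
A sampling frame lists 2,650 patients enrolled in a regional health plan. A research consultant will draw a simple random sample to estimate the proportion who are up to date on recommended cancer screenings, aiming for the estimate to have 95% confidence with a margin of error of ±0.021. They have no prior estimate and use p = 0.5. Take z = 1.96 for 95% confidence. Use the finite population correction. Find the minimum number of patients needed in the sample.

1196

Unadjusted: n₀ = 1.96² × 0.50 × 0.50 / 0.021² ≈ 2177.78, so n₀ = 2178.
Finite population correction with N = 2,650: n = n₀ / (1 + (n₀−1)/N) = 2178 / (1 + 2177/2650) = 2178 / 1.8215 ≈ 1195.71.
Rounding up, n = 1196.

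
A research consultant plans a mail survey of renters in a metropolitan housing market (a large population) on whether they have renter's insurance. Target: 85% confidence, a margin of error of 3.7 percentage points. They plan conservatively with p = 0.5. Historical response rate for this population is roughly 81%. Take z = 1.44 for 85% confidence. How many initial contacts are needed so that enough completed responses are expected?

468

Completed interviews needed: n₀ = 1.44² × 0.2500 / 0.037² ≈ 378.67 → 379.
At an 81% response rate, contacts needed = 379 / 0.81 ≈ 467.90 → 468.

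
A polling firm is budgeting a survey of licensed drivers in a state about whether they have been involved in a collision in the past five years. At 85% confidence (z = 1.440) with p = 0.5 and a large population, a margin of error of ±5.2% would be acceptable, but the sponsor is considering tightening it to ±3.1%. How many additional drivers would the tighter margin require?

At ±5.2%: n = 1.440² × 0.2500 / 0.052² ≈ 191.72 → 192.
At ±3.1%: n = 1.440² × 0.2500 / 0.031² ≈ 539.44 → 540.
Additional respondents: 540 − 192 = 348.

348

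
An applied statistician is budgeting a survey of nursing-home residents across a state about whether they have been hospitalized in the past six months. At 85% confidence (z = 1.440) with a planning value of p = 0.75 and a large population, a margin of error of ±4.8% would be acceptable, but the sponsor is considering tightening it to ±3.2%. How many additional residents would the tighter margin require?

At ±4.8%: n = 1.440² × 0.1875 / 0.048² ≈ 168.75 → 169.
At ±3.2%: n = 1.440² × 0.1875 / 0.032² ≈ 379.69 → 380.
Additional respondents: 380 − 169 = 211.

211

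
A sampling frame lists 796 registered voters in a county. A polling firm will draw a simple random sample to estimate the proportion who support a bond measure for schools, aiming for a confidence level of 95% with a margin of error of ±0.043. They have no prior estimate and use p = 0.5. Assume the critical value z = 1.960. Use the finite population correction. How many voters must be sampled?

Unadjusted: n₀ = 1.960² × 0.50 × 0.50 / 0.043² ≈ 519.42, so n₀ = 520.
Finite population correction with N = 796: n = n₀ / (1 + (n₀−1)/N) = 520 / (1 + 519/796) = 520 / 1.6520 ≈ 314.77.
Rounding up, n = 315.

315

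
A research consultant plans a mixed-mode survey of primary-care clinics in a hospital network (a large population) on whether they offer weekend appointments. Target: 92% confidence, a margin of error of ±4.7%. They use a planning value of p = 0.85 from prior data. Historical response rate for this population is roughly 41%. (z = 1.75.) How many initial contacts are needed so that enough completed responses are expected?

432

Completed interviews needed: n₀ = 1.75² × 0.1275 / 0.047² ≈ 176.76 → 177.
At a 41% response rate, contacts needed = 177 / 0.41 ≈ 431.71 → 432.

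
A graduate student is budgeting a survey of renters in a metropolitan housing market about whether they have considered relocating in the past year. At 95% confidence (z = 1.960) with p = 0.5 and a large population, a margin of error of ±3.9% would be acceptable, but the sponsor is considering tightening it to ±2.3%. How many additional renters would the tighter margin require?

At ±3.9%: n = 1.960² × 0.2500 / 0.039² ≈ 631.43 → 632.
At ±2.3%: n = 1.960² × 0.2500 / 0.023² ≈ 1815.50 → 1816.
Additional respondents: 1816 − 632 = 1184.

1184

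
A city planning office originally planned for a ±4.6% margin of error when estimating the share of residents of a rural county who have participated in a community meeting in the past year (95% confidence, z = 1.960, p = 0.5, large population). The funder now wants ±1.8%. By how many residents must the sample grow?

At ±4.6%: n = 1.960² × 0.2500 / 0.046² ≈ 453.88 → 454.
At ±1.8%: n = 1.960² × 0.2500 / 0.018² ≈ 2964.20 → 2965.
Additional respondents: 2965 − 454 = 2511.

2511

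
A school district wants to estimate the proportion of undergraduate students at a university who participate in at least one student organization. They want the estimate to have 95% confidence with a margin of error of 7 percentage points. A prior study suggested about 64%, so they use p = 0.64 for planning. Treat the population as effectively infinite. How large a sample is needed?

For 95% confidence, z = 1.96.
With p = 0.64, p(1−p) = 0.2304.
n = z²·p(1−p)/E² = 1.96² × 0.2304 / 0.070² = 3.8416 × 0.2304 / 0.004900 ≈ 180.63.
Rounding up gives n = 181.

181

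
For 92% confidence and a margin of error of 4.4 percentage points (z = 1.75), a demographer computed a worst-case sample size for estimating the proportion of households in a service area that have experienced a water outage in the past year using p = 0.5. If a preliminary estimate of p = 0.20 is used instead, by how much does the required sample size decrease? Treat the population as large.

Conservative (p = 0.5): n = 1.75² × 0.25 / 0.044² ≈ 395.47 → 396.
Using p = 0.20: p(1−p) = 0.1600, so n = 1.75² × 0.1600 / 0.044² ≈ 253.10 → 254.
Reduction: 396 − 254 = 142.

142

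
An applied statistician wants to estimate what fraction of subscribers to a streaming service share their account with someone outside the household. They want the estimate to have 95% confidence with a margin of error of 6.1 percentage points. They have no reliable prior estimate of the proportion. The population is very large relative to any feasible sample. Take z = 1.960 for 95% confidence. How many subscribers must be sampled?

259

With no prior estimate, use p = 0.5, giving p(1−p) = 0.25.
n = z²·p(1−p)/E² = 1.960² × 0.2500 / 0.061² = 3.8416 × 0.2500 / 0.003721 ≈ 258.10.
Rounding up gives n = 259.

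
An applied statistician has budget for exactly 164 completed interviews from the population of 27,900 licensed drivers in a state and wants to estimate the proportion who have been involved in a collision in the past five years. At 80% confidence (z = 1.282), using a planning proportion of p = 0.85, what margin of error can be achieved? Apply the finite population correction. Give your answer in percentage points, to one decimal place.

3.6

Finite-population factor: (N−n)/(N−1) = (27900−164)/(27900−1) = 0.9942.
SE(p̂) = √[p(1−p)/n · (N−n)/(N−1)] = √[0.1275/164 × 0.9942] = 0.02780.
E = z × SE = 1.282 × 0.02780 = 0.03564 ≈ 3.6 percentage points.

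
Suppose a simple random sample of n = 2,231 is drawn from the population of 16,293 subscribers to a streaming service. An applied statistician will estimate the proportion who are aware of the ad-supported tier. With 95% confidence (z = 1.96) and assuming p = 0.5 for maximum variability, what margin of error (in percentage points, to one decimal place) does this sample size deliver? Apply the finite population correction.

1.9

Finite-population factor: (N−n)/(N−1) = (16293−2231)/(16293−1) = 0.8631.
SE(p̂) = √[p(1−p)/n · (N−n)/(N−1)] = √[0.2500/2231 × 0.8631] = 0.00983.
E = z × SE = 1.96 × 0.00983 = 0.01928 ≈ 1.9 percentage points.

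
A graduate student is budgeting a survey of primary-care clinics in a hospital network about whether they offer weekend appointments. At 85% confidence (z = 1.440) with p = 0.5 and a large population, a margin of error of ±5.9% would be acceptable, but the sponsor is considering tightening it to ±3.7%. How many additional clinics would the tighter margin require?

At ±5.9%: n = 1.440² × 0.2500 / 0.059² ≈ 148.92 → 149.
At ±3.7%: n = 1.440² × 0.2500 / 0.037² ≈ 378.67 → 379.
Additional respondents: 379 − 149 = 230.

230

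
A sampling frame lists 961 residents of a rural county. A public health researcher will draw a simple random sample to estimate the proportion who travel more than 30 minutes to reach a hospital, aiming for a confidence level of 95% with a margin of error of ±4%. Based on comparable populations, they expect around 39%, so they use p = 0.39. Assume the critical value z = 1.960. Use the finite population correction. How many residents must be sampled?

359

Unadjusted: n₀ = 1.960² × 0.39 × 0.61 / 0.040² ≈ 571.20, so n₀ = 572.
Finite population correction with N = 961: n = n₀ / (1 + (n₀−1)/N) = 572 / (1 + 571/961) = 572 / 1.5942 ≈ 358.81.
Rounding up, n = 359.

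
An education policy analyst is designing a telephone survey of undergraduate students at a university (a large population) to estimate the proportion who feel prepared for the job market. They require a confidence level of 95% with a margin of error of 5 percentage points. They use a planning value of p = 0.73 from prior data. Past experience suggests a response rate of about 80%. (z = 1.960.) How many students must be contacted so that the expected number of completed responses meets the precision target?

379

Completed interviews needed: n₀ = 1.960² × 0.1971 / 0.050² ≈ 302.87 → 303.
At an 80% response rate, contacts needed = 303 / 0.80 ≈ 378.75 → 379.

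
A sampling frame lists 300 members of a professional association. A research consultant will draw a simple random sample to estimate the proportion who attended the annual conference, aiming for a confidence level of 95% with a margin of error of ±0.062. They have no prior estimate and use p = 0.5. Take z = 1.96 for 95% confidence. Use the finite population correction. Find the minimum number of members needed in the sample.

Unadjusted: n₀ = 1.96² × 0.50 × 0.50 / 0.062² ≈ 249.84, so n₀ = 250.
Finite population correction with N = 300: n = n₀ / (1 + (n₀−1)/N) = 250 / (1 + 249/300) = 250 / 1.8300 ≈ 136.61.
Rounding up, n = 137.

137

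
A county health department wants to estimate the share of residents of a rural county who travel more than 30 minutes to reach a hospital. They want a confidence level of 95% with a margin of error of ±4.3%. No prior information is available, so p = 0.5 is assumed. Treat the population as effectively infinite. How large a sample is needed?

For 95% confidence, z = 1.96.
With p = 0.5, p(1−p) = 0.25.
n = z²·p(1−p)/E² = 1.96² × 0.2500 / 0.043² = 3.8416 × 0.2500 / 0.001849 ≈ 519.42.
Rounding up gives n = 520.

520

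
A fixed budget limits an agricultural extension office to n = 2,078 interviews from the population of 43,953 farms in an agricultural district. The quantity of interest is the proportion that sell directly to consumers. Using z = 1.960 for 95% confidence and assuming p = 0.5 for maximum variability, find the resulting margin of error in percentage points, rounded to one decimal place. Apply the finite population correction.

2.1

Finite-population factor: (N−n)/(N−1) = (43953−2078)/(43953−1) = 0.9527.
SE(p̂) = √[p(1−p)/n · (N−n)/(N−1)] = √[0.2500/2078 × 0.9527] = 0.01071.
E = z × SE = 1.960 × 0.01071 = 0.02098 ≈ 2.1 percentage points.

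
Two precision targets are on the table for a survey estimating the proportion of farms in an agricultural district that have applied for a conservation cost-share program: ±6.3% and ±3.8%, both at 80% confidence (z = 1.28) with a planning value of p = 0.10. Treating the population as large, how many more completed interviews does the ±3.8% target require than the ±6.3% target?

65

At ±6.3%: n = 1.28² × 0.0900 / 0.063² ≈ 37.15 → 38.
At ±3.8%: n = 1.28² × 0.0900 / 0.038² ≈ 102.12 → 103.
Additional respondents: 103 − 38 = 65.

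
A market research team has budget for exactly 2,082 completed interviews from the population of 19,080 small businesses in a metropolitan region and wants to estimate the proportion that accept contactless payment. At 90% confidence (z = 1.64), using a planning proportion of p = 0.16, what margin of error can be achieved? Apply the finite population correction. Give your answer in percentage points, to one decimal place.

1.2

Finite-population factor: (N−n)/(N−1) = (19080−2082)/(19080−1) = 0.8909.
SE(p̂) = √[p(1−p)/n · (N−n)/(N−1)] = √[0.1344/2082 × 0.8909] = 0.00758.
E = z × SE = 1.64 × 0.00758 = 0.01244 ≈ 1.2 percentage points.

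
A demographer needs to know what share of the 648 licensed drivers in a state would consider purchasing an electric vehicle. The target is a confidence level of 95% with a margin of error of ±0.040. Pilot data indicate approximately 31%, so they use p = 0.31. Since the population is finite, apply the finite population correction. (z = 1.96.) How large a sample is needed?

Unadjusted: n₀ = 1.96² × 0.31 × 0.69 / 0.040² ≈ 513.57, so n₀ = 514.
Finite population correction with N = 648: n = n₀ / (1 + (n₀−1)/N) = 514 / (1 + 513/648) = 514 / 1.7917 ≈ 286.88.
Rounding up, n = 287.

287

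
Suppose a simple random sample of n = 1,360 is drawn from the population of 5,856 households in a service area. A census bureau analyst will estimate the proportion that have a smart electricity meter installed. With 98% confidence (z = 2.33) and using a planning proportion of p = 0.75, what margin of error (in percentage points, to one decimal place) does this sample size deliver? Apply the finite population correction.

Finite-population factor: (N−n)/(N−1) = (5856−1360)/(5856−1) = 0.7679.
SE(p̂) = √[p(1−p)/n · (N−n)/(N−1)] = √[0.1875/1360 × 0.7679] = 0.01029.
E = z × SE = 2.33 × 0.01029 = 0.02397 ≈ 2.4 percentage points.

2.4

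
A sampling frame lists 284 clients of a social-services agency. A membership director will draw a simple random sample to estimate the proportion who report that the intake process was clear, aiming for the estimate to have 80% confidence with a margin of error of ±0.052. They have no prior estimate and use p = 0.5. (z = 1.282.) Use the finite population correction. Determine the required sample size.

100

Unadjusted: n₀ = 1.282² × 0.50 × 0.50 / 0.052² ≈ 151.95, so n₀ = 152.
Finite population correction with N = 284: n = n₀ / (1 + (n₀−1)/N) = 152 / (1 + 151/284) = 152 / 1.5317 ≈ 99.24.
Rounding up, n = 100.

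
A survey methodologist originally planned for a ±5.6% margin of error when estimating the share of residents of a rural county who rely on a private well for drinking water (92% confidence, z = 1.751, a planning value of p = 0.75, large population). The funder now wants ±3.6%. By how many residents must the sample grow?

At ±5.6%: n = 1.751² × 0.1875 / 0.056² ≈ 183.31 → 184.
At ±3.6%: n = 1.751² × 0.1875 / 0.036² ≈ 443.58 → 444.
Additional respondents: 444 − 184 = 260.

260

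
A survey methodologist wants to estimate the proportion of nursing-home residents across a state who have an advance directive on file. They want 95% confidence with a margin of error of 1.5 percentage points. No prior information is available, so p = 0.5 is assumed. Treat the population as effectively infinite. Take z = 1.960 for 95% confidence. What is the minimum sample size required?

With p = 0.5, p(1−p) = 0.25.
n = z²·p(1−p)/E² = 1.960² × 0.2500 / 0.015² = 3.8416 × 0.2500 / 0.000225 ≈ 4268.44.
Rounding up gives n = 4269.

4269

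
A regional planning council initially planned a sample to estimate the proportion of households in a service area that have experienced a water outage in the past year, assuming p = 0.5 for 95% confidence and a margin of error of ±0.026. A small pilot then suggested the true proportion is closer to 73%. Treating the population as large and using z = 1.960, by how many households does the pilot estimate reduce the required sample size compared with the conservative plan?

300

Conservative (p = 0.5): n = 1.960² × 0.25 / 0.026² ≈ 1420.71 → 1421.
Using p = 0.73: p(1−p) = 0.1971, so n = 1.960² × 0.1971 / 0.026² ≈ 1120.09 → 1121.
Reduction: 1421 − 1121 = 300.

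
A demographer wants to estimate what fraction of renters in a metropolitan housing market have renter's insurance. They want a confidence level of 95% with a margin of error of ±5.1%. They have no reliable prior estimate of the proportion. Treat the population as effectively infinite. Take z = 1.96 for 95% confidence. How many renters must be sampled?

370

With no prior estimate, use p = 0.5, giving p(1−p) = 0.25.
n = z²·p(1−p)/E² = 1.96² × 0.2500 / 0.051² = 3.8416 × 0.2500 / 0.002601 ≈ 369.24.
Rounding up gives n = 370.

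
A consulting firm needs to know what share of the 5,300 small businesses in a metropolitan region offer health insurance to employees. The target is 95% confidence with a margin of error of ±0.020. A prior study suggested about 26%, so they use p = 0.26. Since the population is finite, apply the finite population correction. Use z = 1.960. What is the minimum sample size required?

1371

Unadjusted: n₀ = 1.960² × 0.26 × 0.74 / 0.020² ≈ 1847.81, so n₀ = 1848.
Finite population correction with N = 5,300: n = n₀ / (1 + (n₀−1)/N) = 1848 / (1 + 1847/5300) = 1848 / 1.3485 ≈ 1370.42.
Rounding up, n = 1371.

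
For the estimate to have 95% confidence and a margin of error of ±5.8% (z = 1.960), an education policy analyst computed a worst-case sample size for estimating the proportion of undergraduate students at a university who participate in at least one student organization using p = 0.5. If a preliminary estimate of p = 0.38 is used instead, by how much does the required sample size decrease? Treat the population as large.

16

Conservative (p = 0.5): n = 1.960² × 0.25 / 0.058² ≈ 285.49 → 286.
Using p = 0.38: p(1−p) = 0.2356, so n = 1.960² × 0.2356 / 0.058² ≈ 269.05 → 270.
Reduction: 286 − 270 = 16.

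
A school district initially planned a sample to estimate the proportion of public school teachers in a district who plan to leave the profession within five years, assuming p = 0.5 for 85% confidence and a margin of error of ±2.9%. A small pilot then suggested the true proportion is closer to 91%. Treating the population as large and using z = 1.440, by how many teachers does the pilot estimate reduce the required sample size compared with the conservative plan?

415

Conservative (p = 0.5): n = 1.440² × 0.25 / 0.029² ≈ 616.41 → 617.
Using p = 0.91: p(1−p) = 0.0819, so n = 1.440² × 0.0819 / 0.029² ≈ 201.94 → 202.
Reduction: 617 − 202 = 415.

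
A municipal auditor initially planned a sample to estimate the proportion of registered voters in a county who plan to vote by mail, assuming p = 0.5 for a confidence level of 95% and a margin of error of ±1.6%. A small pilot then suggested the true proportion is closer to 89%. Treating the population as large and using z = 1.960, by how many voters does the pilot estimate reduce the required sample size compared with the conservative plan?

2282

Conservative (p = 0.5): n = 1.960² × 0.25 / 0.016² ≈ 3751.56 → 3752.
Using p = 0.89: p(1−p) = 0.0979, so n = 1.960² × 0.0979 / 0.016² ≈ 1469.11 → 1470.
Reduction: 3752 − 1470 = 2282.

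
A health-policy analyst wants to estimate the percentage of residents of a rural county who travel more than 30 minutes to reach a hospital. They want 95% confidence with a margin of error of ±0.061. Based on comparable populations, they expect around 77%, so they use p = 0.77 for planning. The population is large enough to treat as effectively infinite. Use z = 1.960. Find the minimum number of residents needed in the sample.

183

With p = 0.77, p(1−p) = 0.1771.
n = z²·p(1−p)/E² = 1.960² × 0.1771 / 0.061² = 3.8416 × 0.1771 / 0.003721 ≈ 182.84.
Rounding up gives n = 183.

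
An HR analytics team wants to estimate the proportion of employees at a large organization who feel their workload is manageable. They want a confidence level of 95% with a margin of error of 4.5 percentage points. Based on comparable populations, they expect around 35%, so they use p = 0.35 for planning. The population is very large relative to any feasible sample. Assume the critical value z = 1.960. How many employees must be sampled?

432

With p = 0.35, p(1−p) = 0.2275.
n = z²·p(1−p)/E² = 1.960² × 0.2275 / 0.045² = 3.8416 × 0.2275 / 0.002025 ≈ 431.59.
Rounding up gives n = 432.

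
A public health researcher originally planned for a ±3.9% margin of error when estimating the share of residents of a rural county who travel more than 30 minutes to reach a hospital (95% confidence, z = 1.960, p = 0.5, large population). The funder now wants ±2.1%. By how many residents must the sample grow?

1546

At ±3.9%: n = 1.960² × 0.2500 / 0.039² ≈ 631.43 → 632.
At ±2.1%: n = 1.960² × 0.2500 / 0.021² ≈ 2177.78 → 2178.
Additional respondents: 2178 − 632 = 1546.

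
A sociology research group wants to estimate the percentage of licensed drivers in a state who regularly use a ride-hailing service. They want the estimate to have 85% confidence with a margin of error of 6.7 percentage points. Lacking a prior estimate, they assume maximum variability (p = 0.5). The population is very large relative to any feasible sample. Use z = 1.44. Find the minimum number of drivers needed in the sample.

116

With p = 0.5, p(1−p) = 0.25.
n = z²·p(1−p)/E² = 1.44² × 0.2500 / 0.067² = 2.0736 × 0.2500 / 0.004489 ≈ 115.48.
Rounding up gives n = 116.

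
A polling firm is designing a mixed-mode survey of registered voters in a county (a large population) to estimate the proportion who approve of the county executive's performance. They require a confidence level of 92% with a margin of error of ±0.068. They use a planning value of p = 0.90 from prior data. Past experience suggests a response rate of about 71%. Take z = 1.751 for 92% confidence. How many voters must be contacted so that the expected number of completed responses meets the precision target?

85

Completed interviews needed: n₀ = 1.751² × 0.0900 / 0.068² ≈ 59.68 → 60.
At a 71% response rate, contacts needed = 60 / 0.71 ≈ 84.51 → 85.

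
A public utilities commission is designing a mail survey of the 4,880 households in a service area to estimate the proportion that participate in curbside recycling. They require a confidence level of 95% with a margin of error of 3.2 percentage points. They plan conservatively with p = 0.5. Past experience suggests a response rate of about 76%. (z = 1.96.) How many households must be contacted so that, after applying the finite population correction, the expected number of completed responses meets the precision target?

Completed interviews needed (unadjusted): n₀ = 1.96² × 0.2500 / 0.032² ≈ 937.89 → 938.
FPC for N = 4,880: n = 938 / (1 + 937/4880) = 938 / 1.1920 ≈ 786.91 → 787.
At a 76% response rate, contacts needed = 787 / 0.76 ≈ 1035.53 → 1036.

1036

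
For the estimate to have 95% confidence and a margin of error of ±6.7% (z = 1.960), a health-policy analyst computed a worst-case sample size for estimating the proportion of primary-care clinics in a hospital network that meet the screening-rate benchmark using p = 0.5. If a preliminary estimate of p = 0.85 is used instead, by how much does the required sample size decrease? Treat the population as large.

104

Conservative (p = 0.5): n = 1.960² × 0.25 / 0.067² ≈ 213.95 → 214.
Using p = 0.85: p(1−p) = 0.1275, so n = 1.960² × 0.1275 / 0.067² ≈ 109.11 → 110.
Reduction: 214 − 110 = 104.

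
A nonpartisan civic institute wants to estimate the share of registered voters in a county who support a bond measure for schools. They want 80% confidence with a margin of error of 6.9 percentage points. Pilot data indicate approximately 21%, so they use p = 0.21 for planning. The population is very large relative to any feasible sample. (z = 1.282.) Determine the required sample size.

58

With p = 0.21, p(1−p) = 0.1659.
n = z²·p(1−p)/E² = 1.282² × 0.1659 / 0.069² = 1.6435 × 0.1659 / 0.004761 ≈ 57.27.
Rounding up gives n = 58.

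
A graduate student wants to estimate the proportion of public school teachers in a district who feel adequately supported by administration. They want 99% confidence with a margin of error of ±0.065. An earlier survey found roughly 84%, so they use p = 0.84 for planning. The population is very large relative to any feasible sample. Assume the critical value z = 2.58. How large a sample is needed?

212

With p = 0.84, p(1−p) = 0.1344.
n = z²·p(1−p)/E² = 2.58² × 0.1344 / 0.065² = 6.6564 × 0.1344 / 0.004225 ≈ 211.74.
Rounding up gives n = 212.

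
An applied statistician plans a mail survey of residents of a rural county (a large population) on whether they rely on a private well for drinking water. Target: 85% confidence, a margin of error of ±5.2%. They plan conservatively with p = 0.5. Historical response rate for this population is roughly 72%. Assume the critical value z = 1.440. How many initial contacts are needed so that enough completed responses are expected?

267

Completed interviews needed: n₀ = 1.440² × 0.2500 / 0.052² ≈ 191.72 → 192.
At a 72% response rate, contacts needed = 192 / 0.72 ≈ 266.67 → 267.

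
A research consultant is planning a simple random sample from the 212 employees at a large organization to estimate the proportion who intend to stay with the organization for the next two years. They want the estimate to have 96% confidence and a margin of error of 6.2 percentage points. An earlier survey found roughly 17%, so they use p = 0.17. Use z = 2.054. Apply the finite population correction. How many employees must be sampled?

90

Unadjusted: n₀ = 2.054² × 0.17 × 0.83 / 0.062² ≈ 154.86, so n₀ = 155.
Finite population correction with N = 212: n = n₀ / (1 + (n₀−1)/N) = 155 / (1 + 154/212) = 155 / 1.7264 ≈ 89.78.
Rounding up, n = 90.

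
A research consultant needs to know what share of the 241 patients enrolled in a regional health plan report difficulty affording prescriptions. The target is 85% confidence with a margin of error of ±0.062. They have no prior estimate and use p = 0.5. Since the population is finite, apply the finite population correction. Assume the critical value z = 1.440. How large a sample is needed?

Unadjusted: n₀ = 1.440² × 0.50 × 0.50 / 0.062² ≈ 134.86, so n₀ = 135.
Finite population correction with N = 241: n = n₀ / (1 + (n₀−1)/N) = 135 / (1 + 134/241) = 135 / 1.5560 ≈ 86.76.
Rounding up, n = 87.

87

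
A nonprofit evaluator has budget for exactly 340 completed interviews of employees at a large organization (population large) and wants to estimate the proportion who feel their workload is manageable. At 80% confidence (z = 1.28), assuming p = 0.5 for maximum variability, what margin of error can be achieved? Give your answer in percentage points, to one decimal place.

3.5

SE(p̂) = √[p(1−p)/n] = √[0.2500/340] = 0.02712.
E = z × SE = 1.28 × 0.02712 = 0.03471, or 3.5 percentage points.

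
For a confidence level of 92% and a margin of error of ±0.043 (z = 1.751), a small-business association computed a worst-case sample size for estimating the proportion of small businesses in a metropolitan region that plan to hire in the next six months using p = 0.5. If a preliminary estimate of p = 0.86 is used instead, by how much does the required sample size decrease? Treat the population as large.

215

Conservative (p = 0.5): n = 1.751² × 0.25 / 0.043² ≈ 414.55 → 415.
Using p = 0.86: p(1−p) = 0.1204, so n = 1.751² × 0.1204 / 0.043² ≈ 199.65 → 200.
Reduction: 415 − 200 = 215.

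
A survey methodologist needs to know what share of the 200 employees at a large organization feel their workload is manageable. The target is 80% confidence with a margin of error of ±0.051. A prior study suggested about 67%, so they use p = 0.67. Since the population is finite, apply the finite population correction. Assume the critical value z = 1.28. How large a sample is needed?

83

Unadjusted: n₀ = 1.28² × 0.67 × 0.33 / 0.051² ≈ 139.27, so n₀ = 140.
Finite population correction with N = 200: n = n₀ / (1 + (n₀−1)/N) = 140 / (1 + 139/200) = 140 / 1.6950 ≈ 82.60.
Rounding up, n = 83.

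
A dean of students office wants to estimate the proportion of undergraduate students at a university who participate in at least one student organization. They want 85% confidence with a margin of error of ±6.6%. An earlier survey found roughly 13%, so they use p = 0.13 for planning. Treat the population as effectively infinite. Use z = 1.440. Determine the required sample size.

54

With p = 0.13, p(1−p) = 0.1131.
n = z²·p(1−p)/E² = 1.440² × 0.1131 / 0.066² = 2.0736 × 0.1131 / 0.004356 ≈ 53.84.
Rounding up gives n = 54.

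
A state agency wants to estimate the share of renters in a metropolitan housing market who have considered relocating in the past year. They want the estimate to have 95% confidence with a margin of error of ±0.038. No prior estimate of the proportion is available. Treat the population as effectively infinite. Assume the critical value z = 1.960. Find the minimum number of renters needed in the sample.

With no prior estimate, use p = 0.5, giving p(1−p) = 0.25.
n = z²·p(1−p)/E² = 1.960² × 0.2500 / 0.038² = 3.8416 × 0.2500 / 0.001444 ≈ 665.10.
Rounding up gives n = 666.

666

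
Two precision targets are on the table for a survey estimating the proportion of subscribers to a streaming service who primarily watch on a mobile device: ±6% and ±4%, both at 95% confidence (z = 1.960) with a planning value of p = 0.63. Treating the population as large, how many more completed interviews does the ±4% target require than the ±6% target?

At ±6%: n = 1.960² × 0.2331 / 0.060² ≈ 248.74 → 249.
At ±4%: n = 1.960² × 0.2331 / 0.040² ≈ 559.67 → 560.
Additional respondents: 560 − 249 = 311.

311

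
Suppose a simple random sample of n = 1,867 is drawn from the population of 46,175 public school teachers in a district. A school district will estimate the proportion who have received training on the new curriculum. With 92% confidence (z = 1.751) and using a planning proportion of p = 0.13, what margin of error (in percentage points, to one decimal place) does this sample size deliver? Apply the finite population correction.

1.3

Finite-population factor: (N−n)/(N−1) = (46175−1867)/(46175−1) = 0.9596.
SE(p̂) = √[p(1−p)/n · (N−n)/(N−1)] = √[0.1131/1867 × 0.9596] = 0.00762.
E = z × SE = 1.751 × 0.00762 = 0.01335 ≈ 1.3 percentage points.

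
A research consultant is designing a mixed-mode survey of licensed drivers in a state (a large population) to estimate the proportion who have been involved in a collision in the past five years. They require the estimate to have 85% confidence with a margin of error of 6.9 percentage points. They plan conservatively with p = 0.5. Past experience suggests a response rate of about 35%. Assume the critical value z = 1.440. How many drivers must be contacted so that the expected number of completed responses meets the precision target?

312

Completed interviews needed: n₀ = 1.440² × 0.2500 / 0.069² ≈ 108.88 → 109.
At a 35% response rate, contacts needed = 109 / 0.35 ≈ 311.43 → 312.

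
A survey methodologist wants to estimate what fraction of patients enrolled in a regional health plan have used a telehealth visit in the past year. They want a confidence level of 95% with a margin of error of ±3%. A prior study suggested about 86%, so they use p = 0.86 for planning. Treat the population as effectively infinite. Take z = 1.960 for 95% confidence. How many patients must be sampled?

With p = 0.86, p(1−p) = 0.1204.
n = z²·p(1−p)/E² = 1.960² × 0.1204 / 0.030² = 3.8416 × 0.1204 / 0.000900 ≈ 513.92.
Rounding up gives n = 514.

514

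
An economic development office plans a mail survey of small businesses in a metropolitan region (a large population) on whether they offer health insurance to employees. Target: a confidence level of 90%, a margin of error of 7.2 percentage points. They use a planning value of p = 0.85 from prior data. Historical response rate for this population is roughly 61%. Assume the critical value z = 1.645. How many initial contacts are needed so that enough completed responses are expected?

Completed interviews needed: n₀ = 1.645² × 0.1275 / 0.072² ≈ 66.55 → 67.
At a 61% response rate, contacts needed = 67 / 0.61 ≈ 109.84 → 110.

110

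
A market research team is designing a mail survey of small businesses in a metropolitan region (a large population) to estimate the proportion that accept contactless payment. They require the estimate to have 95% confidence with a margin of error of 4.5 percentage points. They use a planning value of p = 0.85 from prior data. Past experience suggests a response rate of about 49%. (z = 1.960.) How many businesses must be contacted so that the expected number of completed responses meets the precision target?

494

Completed interviews needed: n₀ = 1.960² × 0.1275 / 0.045² ≈ 241.88 → 242.
At a 49% response rate, contacts needed = 242 / 0.49 ≈ 493.88 → 494.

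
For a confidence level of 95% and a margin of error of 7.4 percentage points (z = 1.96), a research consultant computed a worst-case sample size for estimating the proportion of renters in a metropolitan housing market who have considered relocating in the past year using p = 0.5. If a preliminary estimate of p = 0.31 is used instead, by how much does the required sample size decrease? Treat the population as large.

25

Conservative (p = 0.5): n = 1.96² × 0.25 / 0.074² ≈ 175.38 → 176.
Using p = 0.31: p(1−p) = 0.2139, so n = 1.96² × 0.2139 / 0.074² ≈ 150.06 → 151.
Reduction: 176 − 151 = 25.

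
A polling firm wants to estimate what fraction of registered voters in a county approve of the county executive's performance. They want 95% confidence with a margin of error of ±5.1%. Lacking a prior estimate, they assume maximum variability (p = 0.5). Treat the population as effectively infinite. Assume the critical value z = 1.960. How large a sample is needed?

With p = 0.5, p(1−p) = 0.25.
n = z²·p(1−p)/E² = 1.960² × 0.2500 / 0.051² = 3.8416 × 0.2500 / 0.002601 ≈ 369.24.
Rounding up gives n = 370.

370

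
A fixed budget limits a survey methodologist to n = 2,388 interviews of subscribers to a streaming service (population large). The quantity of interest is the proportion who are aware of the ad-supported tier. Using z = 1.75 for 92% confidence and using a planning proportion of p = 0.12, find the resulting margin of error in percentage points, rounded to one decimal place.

SE(p̂) = √[p(1−p)/n] = √[0.1056/2388] = 0.00665.
E = z × SE = 1.75 × 0.00665 = 0.01164, or 1.2 percentage points.

1.2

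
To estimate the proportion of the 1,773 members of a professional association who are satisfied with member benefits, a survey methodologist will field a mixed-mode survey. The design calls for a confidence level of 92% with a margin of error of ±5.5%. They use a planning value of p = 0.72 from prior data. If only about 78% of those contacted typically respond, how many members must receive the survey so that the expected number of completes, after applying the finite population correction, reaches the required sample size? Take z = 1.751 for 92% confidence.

236

Completed interviews needed (unadjusted): n₀ = 1.751² × 0.2016 / 0.055² ≈ 204.33 → 205.
FPC for N = 1,773: n = 205 / (1 + 204/1773) = 205 / 1.1151 ≈ 183.85 → 184.
At a 78% response rate, contacts needed = 184 / 0.78 ≈ 235.90 → 236.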